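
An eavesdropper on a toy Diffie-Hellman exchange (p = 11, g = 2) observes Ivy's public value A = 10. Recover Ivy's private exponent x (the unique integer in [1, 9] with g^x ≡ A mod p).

Try successive powers of 2 modulo 11:
2^1 ≡ 2
2^2 ≡ 4
2^3 ≡ 8
2^4 ≡ 5
2^5 ≡ 10
Found: x = 5.

5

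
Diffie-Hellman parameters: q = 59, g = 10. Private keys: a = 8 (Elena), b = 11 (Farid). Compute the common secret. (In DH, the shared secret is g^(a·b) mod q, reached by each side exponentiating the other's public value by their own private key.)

Elena sends A = g^a mod q = 10^8 mod 59.
10^1 ≡ 10 (mod 59)
10^2 = (10^1)^2 ≡ 10^2 = 100 ≡ 41 (mod 59)
10^4 = (10^2)^2 ≡ 41^2 = 1681 ≡ 29 (mod 59)
10^8 = (10^4)^2 ≡ 29^2 = 841 ≡ 15 (mod 59)
So A = 15. Farid then computes K = A^b mod q = 15^11 mod 59.
15^1 ≡ 15 (mod 59)
15^2 = (15^1)^2 ≡ 15^2 = 225 ≡ 48 (mod 59)
15^4 = (15^2)^2 ≡ 48^2 = 2304 ≡ 3 (mod 59)
15^8 = (15^4)^2 ≡ 3^2 = 9 ≡ 9 (mod 59)
15^11 = 15^8 · 15^2 · 15^1 ≡ 9 · 48 · 15 ≡ 49 (mod 59).

49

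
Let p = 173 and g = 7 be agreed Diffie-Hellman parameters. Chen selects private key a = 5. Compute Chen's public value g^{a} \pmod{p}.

Public value = 7^{5} \pmod{173}.
7^1 ≡ 7 (mod 173)
7^2 = (7^1)^2 ≡ 7^2 = 49 ≡ 49 (mod 173)
7^4 = (7^2)^2 ≡ 49^2 = 2401 ≡ 152 (mod 173)
7^5 = 7^4 · 7^1 ≡ 152 · 7 ≡ 26 (mod 173).

26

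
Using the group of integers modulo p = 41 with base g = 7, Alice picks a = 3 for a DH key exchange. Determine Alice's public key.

Public value = 7^3 (mod 41).
7^1 ≡ 7 (mod 41)
7^2 = (7^1)^2 ≡ 7^2 = 49 ≡ 8 (mod 41)
7^3 = 7^2 · 7^1 ≡ 8 · 7 ≡ 15 (mod 41).

15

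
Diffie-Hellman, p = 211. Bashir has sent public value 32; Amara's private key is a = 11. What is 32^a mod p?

50

Shared key K = 32^11 mod 211.
32^1 ≡ 32 (mod 211)
32^2 = (32^1)^2 ≡ 32^2 = 1024 ≡ 180 (mod 211)
32^4 = (32^2)^2 ≡ 180^2 = 32400 ≡ 117 (mod 211)
32^8 = (32^4)^2 ≡ 117^2 = 13689 ≡ 185 (mod 211)
32^11 = 32^8 · 32^2 · 32^1 ≡ 185 · 180 · 32 ≡ 50 (mod 211).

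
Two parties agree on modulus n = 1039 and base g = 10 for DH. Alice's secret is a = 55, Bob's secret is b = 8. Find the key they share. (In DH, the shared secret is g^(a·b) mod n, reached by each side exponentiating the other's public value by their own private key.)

Bob sends B = g^b mod n = 10^8 mod 1039.
10^1 ≡ 10 (mod 1039)
10^2 = (10^1)^2 ≡ 10^2 = 100 ≡ 100 (mod 1039)
10^4 = (10^2)^2 ≡ 100^2 = 10000 ≡ 649 (mod 1039)
10^8 = (10^4)^2 ≡ 649^2 = 421201 ≡ 406 (mod 1039)
So B = 406. Alice then computes K = B^a mod n = 406^55 mod 1039.
406^1 ≡ 406 (mod 1039)
406^2 = (406^1)^2 ≡ 406^2 = 164836 ≡ 674 (mod 1039)
406^4 = (406^2)^2 ≡ 674^2 = 454276 ≡ 233 (mod 1039)
406^8 = (406^4)^2 ≡ 233^2 = 54289 ≡ 261 (mod 1039)
406^16 = (406^8)^2 ≡ 261^2 = 68121 ≡ 586 (mod 1039)
406^32 = (406^16)^2 ≡ 586^2 = 343396 ≡ 526 (mod 1039)
406^55 = 406^32 · 406^16 · 406^4 · 406^2 · 406^1 ≡ 526 · 586 · 233 · 674 · 406 ≡ 148 (mod 1039).

148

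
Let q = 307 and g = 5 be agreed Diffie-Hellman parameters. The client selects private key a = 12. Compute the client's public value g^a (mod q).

103

Public value = 5^12 (mod 307).
5^1 ≡ 5 (mod 307)
5^2 = (5^1)^2 ≡ 5^2 = 25 ≡ 25 (mod 307)
5^4 = (5^2)^2 ≡ 25^2 = 625 ≡ 11 (mod 307)
5^8 = (5^4)^2 ≡ 11^2 = 121 ≡ 121 (mod 307)
5^12 = 5^8 · 5^4 ≡ 121 · 11 ≡ 103 (mod 307).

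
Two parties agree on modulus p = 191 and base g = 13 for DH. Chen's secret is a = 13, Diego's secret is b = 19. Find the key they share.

109

Chen sends A = g^a mod p = 13^13 mod 191.
13^1 ≡ 13 (mod 191)
13^2 = (13^1)^2 ≡ 13^2 = 169 ≡ 169 (mod 191)
13^4 = (13^2)^2 ≡ 169^2 = 28561 ≡ 102 (mod 191)
13^8 = (13^4)^2 ≡ 102^2 = 10404 ≡ 90 (mod 191)
13^13 = 13^8 · 13^4 · 13^1 ≡ 90 · 102 · 13 ≡ 156 (mod 191).
So A = 156. Diego then computes K = A^b mod p = 156^19 mod 191.
156^1 ≡ 156 (mod 191)
156^2 = (156^1)^2 ≡ 156^2 = 24336 ≡ 79 (mod 191)
156^4 = (156^2)^2 ≡ 79^2 = 6241 ≡ 129 (mod 191)
156^8 = (156^4)^2 ≡ 129^2 = 16641 ≡ 24 (mod 191)
156^16 = (156^8)^2 ≡ 24^2 = 576 ≡ 3 (mod 191)
156^19 = 156^16 · 156^2 · 156^1 ≡ 3 · 79 · 156 ≡ 109 (mod 191).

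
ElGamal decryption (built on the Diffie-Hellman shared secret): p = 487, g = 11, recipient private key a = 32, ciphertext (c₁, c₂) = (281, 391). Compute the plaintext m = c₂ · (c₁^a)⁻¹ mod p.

284

Shared mask s = c₁^a mod p = 281^32 mod 487.
281^1 ≡ 281 (mod 487)
281^2 = (281^1)^2 ≡ 281^2 = 78961 ≡ 67 (mod 487)
281^4 = (281^2)^2 ≡ 67^2 = 4489 ≡ 106 (mod 487)
281^8 = (281^4)^2 ≡ 106^2 = 11236 ≡ 35 (mod 487)
281^16 = (281^8)^2 ≡ 35^2 = 1225 ≡ 251 (mod 487)
281^32 = (281^16)^2 ≡ 251^2 = 63001 ≡ 178 (mod 487)
So s = 178; s⁻¹ ≡ 342 (mod 487).
m = c₂ · s⁻¹ mod 487 = 391 · 342 mod 487 = 284.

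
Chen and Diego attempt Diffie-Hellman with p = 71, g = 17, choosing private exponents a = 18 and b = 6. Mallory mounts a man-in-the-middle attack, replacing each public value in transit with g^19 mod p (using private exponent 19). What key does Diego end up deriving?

Diego receives Mallory's public value M = 17^19 mod 71 instead of the honest one.
17^1 ≡ 17 (mod 71)
17^2 = (17^1)^2 ≡ 17^2 = 289 ≡ 5 (mod 71)
17^4 = (17^2)^2 ≡ 5^2 = 25 ≡ 25 (mod 71)
17^8 = (17^4)^2 ≡ 25^2 = 625 ≡ 57 (mod 71)
17^16 = (17^8)^2 ≡ 57^2 = 3249 ≡ 54 (mod 71)
17^19 = 17^16 · 17^2 · 17^1 ≡ 54 · 5 · 17 ≡ 46 (mod 71).
So M = 46. Diego computes K = M^6 mod 71.
46^1 ≡ 46 (mod 71)
46^2 = (46^1)^2 ≡ 46^2 = 2116 ≡ 57 (mod 71)
46^4 = (46^2)^2 ≡ 57^2 = 3249 ≡ 54 (mod 71)
46^6 = 46^4 · 46^2 ≡ 54 · 57 ≡ 25 (mod 71).

25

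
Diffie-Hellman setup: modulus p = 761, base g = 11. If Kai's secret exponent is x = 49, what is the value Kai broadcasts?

Public value = 11^49 mod 761.
11^1 ≡ 11 (mod 761)
11^2 = (11^1)^2 ≡ 11^2 = 121 ≡ 121 (mod 761)
11^4 = (11^2)^2 ≡ 121^2 = 14641 ≡ 182 (mod 761)
11^8 = (11^4)^2 ≡ 182^2 = 33124 ≡ 401 (mod 761)
11^16 = (11^8)^2 ≡ 401^2 = 160801 ≡ 230 (mod 761)
11^32 = (11^16)^2 ≡ 230^2 = 52900 ≡ 391 (mod 761)
11^49 = 11^32 · 11^16 · 11^1 ≡ 391 · 230 · 11 ≡ 691 (mod 761).

691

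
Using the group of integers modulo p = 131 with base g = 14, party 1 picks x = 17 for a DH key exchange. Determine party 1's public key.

Public value = 14^17 mod 131.
14^1 ≡ 14 (mod 131)
14^2 = (14^1)^2 ≡ 14^2 = 196 ≡ 65 (mod 131)
14^4 = (14^2)^2 ≡ 65^2 = 4225 ≡ 33 (mod 131)
14^8 = (14^4)^2 ≡ 33^2 = 1089 ≡ 41 (mod 131)
14^16 = (14^8)^2 ≡ 41^2 = 1681 ≡ 109 (mod 131)
14^17 = 14^16 · 14^1 ≡ 109 · 14 ≡ 85 (mod 131).

85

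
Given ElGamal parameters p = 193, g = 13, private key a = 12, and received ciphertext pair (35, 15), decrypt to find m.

45

Shared mask s = c₁^a mod p = 35^12 mod 193.
35^1 ≡ 35 (mod 193)
35^2 = (35^1)^2 ≡ 35^2 = 1225 ≡ 67 (mod 193)
35^4 = (35^2)^2 ≡ 67^2 = 4489 ≡ 50 (mod 193)
35^8 = (35^4)^2 ≡ 50^2 = 2500 ≡ 184 (mod 193)
35^12 = 35^8 · 35^4 ≡ 184 · 50 ≡ 129 (mod 193).
So s = 129; s⁻¹ ≡ 3 (mod 193).
m = c₂ · s⁻¹ mod 193 = 15 · 3 mod 193 = 45.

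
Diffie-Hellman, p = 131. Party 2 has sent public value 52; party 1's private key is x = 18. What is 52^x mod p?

112

Shared key K = 52^18 mod 131.
52^1 ≡ 52 (mod 131)
52^2 = (52^1)^2 ≡ 52^2 = 2704 ≡ 84 (mod 131)
52^4 = (52^2)^2 ≡ 84^2 = 7056 ≡ 113 (mod 131)
52^8 = (52^4)^2 ≡ 113^2 = 12769 ≡ 62 (mod 131)
52^16 = (52^8)^2 ≡ 62^2 = 3844 ≡ 45 (mod 131)
52^18 = 52^16 · 52^2 ≡ 45 · 84 ≡ 112 (mod 131).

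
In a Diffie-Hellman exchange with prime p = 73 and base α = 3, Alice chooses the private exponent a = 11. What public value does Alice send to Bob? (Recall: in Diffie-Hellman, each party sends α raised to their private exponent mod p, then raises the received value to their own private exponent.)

49

Public value = 3^11 mod 73.
3^1 ≡ 3 (mod 73)
3^2 = (3^1)^2 ≡ 3^2 = 9 ≡ 9 (mod 73)
3^4 = (3^2)^2 ≡ 9^2 = 81 ≡ 8 (mod 73)
3^8 = (3^4)^2 ≡ 8^2 = 64 ≡ 64 (mod 73)
3^11 = 3^8 · 3^2 · 3^1 ≡ 64 · 9 · 3 ≡ 49 (mod 73).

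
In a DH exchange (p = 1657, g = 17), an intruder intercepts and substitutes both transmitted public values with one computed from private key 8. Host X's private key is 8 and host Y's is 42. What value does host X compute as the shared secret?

9

Host X receives an intruder's public value M = 17^8 mod 1657 instead of the honest one.
17^1 ≡ 17 (mod 1657)
17^2 = (17^1)^2 ≡ 17^2 = 289 ≡ 289 (mod 1657)
17^4 = (17^2)^2 ≡ 289^2 = 83521 ≡ 671 (mod 1657)
17^8 = (17^4)^2 ≡ 671^2 = 450241 ≡ 1194 (mod 1657)
So M = 1194. Host X computes K = M^8 mod 1657.
1194^1 ≡ 1194 (mod 1657)
1194^2 = (1194^1)^2 ≡ 1194^2 = 1425636 ≡ 616 (mod 1657)
1194^4 = (1194^2)^2 ≡ 616^2 = 379456 ≡ 3 (mod 1657)
1194^8 = (1194^4)^2 ≡ 3^2 = 9 ≡ 9 (mod 1657)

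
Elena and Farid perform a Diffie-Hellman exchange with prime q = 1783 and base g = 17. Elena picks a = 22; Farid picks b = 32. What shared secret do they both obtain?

Elena sends A = g^a mod q = 17^22 mod 1783.
17^1 ≡ 17 (mod 1783)
17^2 = (17^1)^2 ≡ 17^2 = 289 ≡ 289 (mod 1783)
17^4 = (17^2)^2 ≡ 289^2 = 83521 ≡ 1503 (mod 1783)
17^8 = (17^4)^2 ≡ 1503^2 = 2259009 ≡ 1731 (mod 1783)
17^16 = (17^8)^2 ≡ 1731^2 = 2996361 ≡ 921 (mod 1783)
17^22 = 17^16 · 17^4 · 17^2 ≡ 921 · 1503 · 289 ≡ 297 (mod 1783).
So A = 297. Farid then computes K = A^b mod q = 297^32 mod 1783.
297^1 ≡ 297 (mod 1783)
297^2 = (297^1)^2 ≡ 297^2 = 88209 ≡ 842 (mod 1783)
297^4 = (297^2)^2 ≡ 842^2 = 708964 ≡ 1113 (mod 1783)
297^8 = (297^4)^2 ≡ 1113^2 = 1238769 ≡ 1367 (mod 1783)
297^16 = (297^8)^2 ≡ 1367^2 = 1868689 ≡ 105 (mod 1783)
297^32 = (297^16)^2 ≡ 105^2 = 11025 ≡ 327 (mod 1783)

327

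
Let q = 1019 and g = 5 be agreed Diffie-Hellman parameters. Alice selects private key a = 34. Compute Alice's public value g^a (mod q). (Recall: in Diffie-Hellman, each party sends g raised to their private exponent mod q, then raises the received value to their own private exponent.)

Public value = 5^34 (mod 1019).
5^1 ≡ 5 (mod 1019)
5^2 = (5^1)^2 ≡ 5^2 = 25 ≡ 25 (mod 1019)
5^4 = (5^2)^2 ≡ 25^2 = 625 ≡ 625 (mod 1019)
5^8 = (5^4)^2 ≡ 625^2 = 390625 ≡ 348 (mod 1019)
5^16 = (5^8)^2 ≡ 348^2 = 121104 ≡ 862 (mod 1019)
5^32 = (5^16)^2 ≡ 862^2 = 743044 ≡ 193 (mod 1019)
5^34 = 5^32 · 5^2 ≡ 193 · 25 ≡ 749 (mod 1019).

749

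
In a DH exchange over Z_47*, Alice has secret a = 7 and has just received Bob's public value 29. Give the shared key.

41

Shared key K = 29^7 mod 47.
29^1 ≡ 29 (mod 47)
29^2 = (29^1)^2 ≡ 29^2 = 841 ≡ 42 (mod 47)
29^4 = (29^2)^2 ≡ 42^2 = 1764 ≡ 25 (mod 47)
29^7 = 29^4 · 29^2 · 29^1 ≡ 25 · 42 · 29 ≡ 41 (mod 47).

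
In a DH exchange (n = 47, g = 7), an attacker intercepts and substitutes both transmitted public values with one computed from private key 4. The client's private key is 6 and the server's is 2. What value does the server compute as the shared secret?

16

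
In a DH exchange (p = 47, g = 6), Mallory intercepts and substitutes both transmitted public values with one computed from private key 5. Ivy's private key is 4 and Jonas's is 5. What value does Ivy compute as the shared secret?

42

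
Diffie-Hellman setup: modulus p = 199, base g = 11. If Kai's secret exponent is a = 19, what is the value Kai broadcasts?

138

Public value = 11^19 (mod 199).
11^1 ≡ 11 (mod 199)
11^2 = (11^1)^2 ≡ 11^2 = 121 ≡ 121 (mod 199)
11^4 = (11^2)^2 ≡ 121^2 = 14641 ≡ 114 (mod 199)
11^8 = (11^4)^2 ≡ 114^2 = 12996 ≡ 61 (mod 199)
11^16 = (11^8)^2 ≡ 61^2 = 3721 ≡ 139 (mod 199)
11^19 = 11^16 · 11^2 · 11^1 ≡ 139 · 121 · 11 ≡ 138 (mod 199).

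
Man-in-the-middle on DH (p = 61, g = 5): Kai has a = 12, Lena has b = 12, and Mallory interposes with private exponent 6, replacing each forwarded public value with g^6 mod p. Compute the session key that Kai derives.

Kai receives Mallory's public value M = 5^6 mod 61 instead of the honest one.
5^1 ≡ 5 (mod 61)
5^2 = (5^1)^2 ≡ 5^2 = 25 ≡ 25 (mod 61)
5^4 = (5^2)^2 ≡ 25^2 = 625 ≡ 15 (mod 61)
5^6 = 5^4 · 5^2 ≡ 15 · 25 ≡ 9 (mod 61).
So M = 9. Kai computes K = M^12 mod 61.
9^1 ≡ 9 (mod 61)
9^2 = (9^1)^2 ≡ 9^2 = 81 ≡ 20 (mod 61)
9^4 = (9^2)^2 ≡ 20^2 = 400 ≡ 34 (mod 61)
9^8 = (9^4)^2 ≡ 34^2 = 1156 ≡ 58 (mod 61)
9^12 = 9^8 · 9^4 ≡ 58 · 34 ≡ 20 (mod 61).

20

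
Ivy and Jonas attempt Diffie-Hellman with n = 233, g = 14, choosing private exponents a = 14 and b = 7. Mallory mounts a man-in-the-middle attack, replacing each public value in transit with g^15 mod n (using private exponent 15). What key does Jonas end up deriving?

Jonas receives Mallory's public value M = 14^15 mod 233 instead of the honest one.
14^1 ≡ 14 (mod 233)
14^2 = (14^1)^2 ≡ 14^2 = 196 ≡ 196 (mod 233)
14^4 = (14^2)^2 ≡ 196^2 = 38416 ≡ 204 (mod 233)
14^8 = (14^4)^2 ≡ 204^2 = 41616 ≡ 142 (mod 233)
14^15 = 14^8 · 14^4 · 14^2 · 14^1 ≡ 142 · 204 · 196 · 14 ≡ 9 (mod 233).
So M = 9. Jonas computes K = M^7 mod 233.
9^1 ≡ 9 (mod 233)
9^2 = (9^1)^2 ≡ 9^2 = 81 ≡ 81 (mod 233)
9^4 = (9^2)^2 ≡ 81^2 = 6561 ≡ 37 (mod 233)
9^7 = 9^4 · 9^2 · 9^1 ≡ 37 · 81 · 9 ≡ 178 (mod 233).

178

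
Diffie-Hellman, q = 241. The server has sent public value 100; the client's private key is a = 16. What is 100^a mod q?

Shared key K = 100^16 mod 241.
100^1 ≡ 100 (mod 241)
100^2 = (100^1)^2 ≡ 100^2 = 10000 ≡ 119 (mod 241)
100^4 = (100^2)^2 ≡ 119^2 = 14161 ≡ 183 (mod 241)
100^8 = (100^4)^2 ≡ 183^2 = 33489 ≡ 231 (mod 241)
100^16 = (100^8)^2 ≡ 231^2 = 53361 ≡ 100 (mod 241)

100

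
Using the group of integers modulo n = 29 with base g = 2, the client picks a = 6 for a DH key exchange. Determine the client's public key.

6

Public value = 2^6 (mod 29).
2^1 ≡ 2 (mod 29)
2^2 = (2^1)^2 ≡ 2^2 = 4 ≡ 4 (mod 29)
2^4 = (2^2)^2 ≡ 4^2 = 16 ≡ 16 (mod 29)
2^6 = 2^4 · 2^2 ≡ 16 · 4 ≡ 6 (mod 29).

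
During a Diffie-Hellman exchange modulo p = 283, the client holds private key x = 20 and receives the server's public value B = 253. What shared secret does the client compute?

71

Shared key K = 253^20 mod 283.
253^1 ≡ 253 (mod 283)
253^2 = (253^1)^2 ≡ 253^2 = 64009 ≡ 51 (mod 283)
253^4 = (253^2)^2 ≡ 51^2 = 2601 ≡ 54 (mod 283)
253^8 = (253^4)^2 ≡ 54^2 = 2916 ≡ 86 (mod 283)
253^16 = (253^8)^2 ≡ 86^2 = 7396 ≡ 38 (mod 283)
253^20 = 253^16 · 253^4 ≡ 38 · 54 ≡ 71 (mod 283).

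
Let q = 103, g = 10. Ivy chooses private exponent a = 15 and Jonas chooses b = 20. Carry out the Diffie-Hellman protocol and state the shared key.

61

Jonas sends B = g^b mod q = 10^20 mod 103.
10^1 ≡ 10 (mod 103)
10^2 = (10^1)^2 ≡ 10^2 = 100 ≡ 100 (mod 103)
10^4 = (10^2)^2 ≡ 100^2 = 10000 ≡ 9 (mod 103)
10^8 = (10^4)^2 ≡ 9^2 = 81 ≡ 81 (mod 103)
10^16 = (10^8)^2 ≡ 81^2 = 6561 ≡ 72 (mod 103)
10^20 = 10^16 · 10^4 ≡ 72 · 9 ≡ 30 (mod 103).
So B = 30. Ivy then computes K = B^a mod q = 30^15 mod 103.
30^1 ≡ 30 (mod 103)
30^2 = (30^1)^2 ≡ 30^2 = 900 ≡ 76 (mod 103)
30^4 = (30^2)^2 ≡ 76^2 = 5776 ≡ 8 (mod 103)
30^8 = (30^4)^2 ≡ 8^2 = 64 ≡ 64 (mod 103)
30^15 = 30^8 · 30^4 · 30^2 · 30^1 ≡ 64 · 8 · 76 · 30 ≡ 61 (mod 103).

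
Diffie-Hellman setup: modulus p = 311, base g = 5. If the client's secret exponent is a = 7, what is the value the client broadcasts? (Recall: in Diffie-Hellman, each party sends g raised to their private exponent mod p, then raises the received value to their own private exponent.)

64

Public value = 5^7 (mod 311).
5^1 ≡ 5 (mod 311)
5^2 = (5^1)^2 ≡ 5^2 = 25 ≡ 25 (mod 311)
5^4 = (5^2)^2 ≡ 25^2 = 625 ≡ 3 (mod 311)
5^7 = 5^4 · 5^2 · 5^1 ≡ 3 · 25 · 5 ≡ 64 (mod 311).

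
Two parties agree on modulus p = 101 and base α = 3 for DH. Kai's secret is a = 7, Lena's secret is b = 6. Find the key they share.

Kai sends A = α^a mod p = 3^7 mod 101.
3^1 ≡ 3 (mod 101)
3^2 = (3^1)^2 ≡ 3^2 = 9 ≡ 9 (mod 101)
3^4 = (3^2)^2 ≡ 9^2 = 81 ≡ 81 (mod 101)
3^7 = 3^4 · 3^2 · 3^1 ≡ 81 · 9 · 3 ≡ 66 (mod 101).
So A = 66. Lena then computes K = A^b mod p = 66^6 mod 101.
66^1 ≡ 66 (mod 101)
66^2 = (66^1)^2 ≡ 66^2 = 4356 ≡ 13 (mod 101)
66^4 = (66^2)^2 ≡ 13^2 = 169 ≡ 68 (mod 101)
66^6 = 66^4 · 66^2 ≡ 68 · 13 ≡ 76 (mod 101).

76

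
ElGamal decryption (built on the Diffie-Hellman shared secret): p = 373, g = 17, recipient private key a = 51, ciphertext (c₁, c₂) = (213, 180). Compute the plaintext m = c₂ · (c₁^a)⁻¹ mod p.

295

Shared mask s = c₁^a mod p = 213^51 mod 373.
213^1 ≡ 213 (mod 373)
213^2 = (213^1)^2 ≡ 213^2 = 45369 ≡ 236 (mod 373)
213^4 = (213^2)^2 ≡ 236^2 = 55696 ≡ 119 (mod 373)
213^8 = (213^4)^2 ≡ 119^2 = 14161 ≡ 360 (mod 373)
213^16 = (213^8)^2 ≡ 360^2 = 129600 ≡ 169 (mod 373)
213^32 = (213^16)^2 ≡ 169^2 = 28561 ≡ 213 (mod 373)
213^51 = 213^32 · 213^16 · 213^2 · 213^1 ≡ 213 · 169 · 236 · 213 ≡ 342 (mod 373).
So s = 342; s⁻¹ ≡ 12 (mod 373).
m = c₂ · s⁻¹ mod 373 = 180 · 12 mod 373 = 295.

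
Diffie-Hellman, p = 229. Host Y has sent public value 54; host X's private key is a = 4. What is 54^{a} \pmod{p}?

57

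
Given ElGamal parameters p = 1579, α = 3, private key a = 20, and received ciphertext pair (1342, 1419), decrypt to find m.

612

Shared mask s = c₁^a mod p = 1342^20 mod 1579.
1342^1 ≡ 1342 (mod 1579)
1342^2 = (1342^1)^2 ≡ 1342^2 = 1800964 ≡ 904 (mod 1579)
1342^4 = (1342^2)^2 ≡ 904^2 = 817216 ≡ 873 (mod 1579)
1342^8 = (1342^4)^2 ≡ 873^2 = 762129 ≡ 1051 (mod 1579)
1342^16 = (1342^8)^2 ≡ 1051^2 = 1104601 ≡ 880 (mod 1579)
1342^20 = 1342^16 · 1342^4 ≡ 880 · 873 ≡ 846 (mod 1579).
So s = 846; s⁻¹ ≡ 1062 (mod 1579).
m = c₂ · s⁻¹ mod 1579 = 1419 · 1062 mod 1579 = 612.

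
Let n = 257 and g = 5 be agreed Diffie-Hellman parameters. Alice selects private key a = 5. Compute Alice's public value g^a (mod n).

Public value = 5^5 (mod 257).
5^1 ≡ 5 (mod 257)
5^2 = (5^1)^2 ≡ 5^2 = 25 ≡ 25 (mod 257)
5^4 = (5^2)^2 ≡ 25^2 = 625 ≡ 111 (mod 257)
5^5 = 5^4 · 5^1 ≡ 111 · 5 ≡ 41 (mod 257).

41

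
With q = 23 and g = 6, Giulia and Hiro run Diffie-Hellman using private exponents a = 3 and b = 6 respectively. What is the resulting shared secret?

3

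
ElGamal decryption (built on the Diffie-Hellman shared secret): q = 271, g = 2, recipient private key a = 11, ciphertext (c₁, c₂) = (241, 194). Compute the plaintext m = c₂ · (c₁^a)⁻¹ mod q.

108

Shared mask s = c₁^a mod q = 241^11 mod 271.
241^1 ≡ 241 (mod 271)
241^2 = (241^1)^2 ≡ 241^2 = 58081 ≡ 87 (mod 271)
241^4 = (241^2)^2 ≡ 87^2 = 7569 ≡ 252 (mod 271)
241^8 = (241^4)^2 ≡ 252^2 = 63504 ≡ 90 (mod 271)
241^11 = 241^8 · 241^2 · 241^1 ≡ 90 · 87 · 241 ≡ 57 (mod 271).
So s = 57; s⁻¹ ≡ 252 (mod 271).
m = c₂ · s⁻¹ mod 271 = 194 · 252 mod 271 = 108.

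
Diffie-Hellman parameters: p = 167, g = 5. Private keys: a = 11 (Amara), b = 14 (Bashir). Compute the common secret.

89

Amara sends A = g^a mod p = 5^11 mod 167.
5^1 ≡ 5 (mod 167)
5^2 = (5^1)^2 ≡ 5^2 = 25 ≡ 25 (mod 167)
5^4 = (5^2)^2 ≡ 25^2 = 625 ≡ 124 (mod 167)
5^8 = (5^4)^2 ≡ 124^2 = 15376 ≡ 12 (mod 167)
5^11 = 5^8 · 5^2 · 5^1 ≡ 12 · 25 · 5 ≡ 164 (mod 167).
So A = 164. Bashir then computes K = A^b mod p = 164^14 mod 167.
164^1 ≡ 164 (mod 167)
164^2 = (164^1)^2 ≡ 164^2 = 26896 ≡ 9 (mod 167)
164^4 = (164^2)^2 ≡ 9^2 = 81 ≡ 81 (mod 167)
164^8 = (164^4)^2 ≡ 81^2 = 6561 ≡ 48 (mod 167)
164^14 = 164^8 · 164^4 · 164^2 ≡ 48 · 81 · 9 ≡ 89 (mod 167).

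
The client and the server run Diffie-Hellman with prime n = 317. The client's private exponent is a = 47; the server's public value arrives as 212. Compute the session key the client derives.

225

Shared key K = 212^47 mod 317.
212^1 ≡ 212 (mod 317)
212^2 = (212^1)^2 ≡ 212^2 = 44944 ≡ 247 (mod 317)
212^4 = (212^2)^2 ≡ 247^2 = 61009 ≡ 145 (mod 317)
212^8 = (212^4)^2 ≡ 145^2 = 21025 ≡ 103 (mod 317)
212^16 = (212^8)^2 ≡ 103^2 = 10609 ≡ 148 (mod 317)
212^32 = (212^16)^2 ≡ 148^2 = 21904 ≡ 31 (mod 317)
212^47 = 212^32 · 212^8 · 212^4 · 212^2 · 212^1 ≡ 31 · 103 · 145 · 247 · 212 ≡ 225 (mod 317).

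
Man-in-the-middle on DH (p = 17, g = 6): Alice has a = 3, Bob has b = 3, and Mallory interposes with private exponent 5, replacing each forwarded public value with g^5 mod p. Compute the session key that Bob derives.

3

Bob receives Mallory's public value M = 6^5 mod 17 instead of the honest one.
6^1 ≡ 6 (mod 17)
6^2 = (6^1)^2 ≡ 6^2 = 36 ≡ 2 (mod 17)
6^4 = (6^2)^2 ≡ 2^2 = 4 ≡ 4 (mod 17)
6^5 = 6^4 · 6^1 ≡ 4 · 6 ≡ 7 (mod 17).
So M = 7. Bob computes K = M^3 mod 17.
7^1 ≡ 7 (mod 17)
7^2 = (7^1)^2 ≡ 7^2 = 49 ≡ 15 (mod 17)
7^3 = 7^2 · 7^1 ≡ 15 · 7 ≡ 3 (mod 17).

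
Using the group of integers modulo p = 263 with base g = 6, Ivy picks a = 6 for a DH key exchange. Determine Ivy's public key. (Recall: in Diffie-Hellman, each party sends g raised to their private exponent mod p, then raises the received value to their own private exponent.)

Public value = 6^6 mod 263.
6^1 ≡ 6 (mod 263)
6^2 = (6^1)^2 ≡ 6^2 = 36 ≡ 36 (mod 263)
6^4 = (6^2)^2 ≡ 36^2 = 1296 ≡ 244 (mod 263)
6^6 = 6^4 · 6^2 ≡ 244 · 36 ≡ 105 (mod 263).

105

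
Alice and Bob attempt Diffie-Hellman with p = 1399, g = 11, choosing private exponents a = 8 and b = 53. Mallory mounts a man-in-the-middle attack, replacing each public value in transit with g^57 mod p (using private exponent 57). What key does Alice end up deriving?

683

Alice receives Mallory's public value M = 11^57 mod 1399 instead of the honest one.
11^1 ≡ 11 (mod 1399)
11^2 = (11^1)^2 ≡ 11^2 = 121 ≡ 121 (mod 1399)
11^4 = (11^2)^2 ≡ 121^2 = 14641 ≡ 651 (mod 1399)
11^8 = (11^4)^2 ≡ 651^2 = 423801 ≡ 1303 (mod 1399)
11^16 = (11^8)^2 ≡ 1303^2 = 1697809 ≡ 822 (mod 1399)
11^32 = (11^16)^2 ≡ 822^2 = 675684 ≡ 1366 (mod 1399)
11^57 = 11^32 · 11^16 · 11^8 · 11^1 ≡ 1366 · 822 · 1303 · 11 ≡ 531 (mod 1399).
So M = 531. Alice computes K = M^8 mod 1399.
531^1 ≡ 531 (mod 1399)
531^2 = (531^1)^2 ≡ 531^2 = 281961 ≡ 762 (mod 1399)
531^4 = (531^2)^2 ≡ 762^2 = 580644 ≡ 59 (mod 1399)
531^8 = (531^4)^2 ≡ 59^2 = 3481 ≡ 683 (mod 1399)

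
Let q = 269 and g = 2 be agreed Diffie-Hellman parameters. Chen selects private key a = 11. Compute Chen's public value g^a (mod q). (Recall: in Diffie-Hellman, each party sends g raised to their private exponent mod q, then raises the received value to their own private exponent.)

165

Public value = 2^11 (mod 269).
2^1 ≡ 2 (mod 269)
2^2 = (2^1)^2 ≡ 2^2 = 4 ≡ 4 (mod 269)
2^4 = (2^2)^2 ≡ 4^2 = 16 ≡ 16 (mod 269)
2^8 = (2^4)^2 ≡ 16^2 = 256 ≡ 256 (mod 269)
2^11 = 2^8 · 2^2 · 2^1 ≡ 256 · 4 · 2 ≡ 165 (mod 269).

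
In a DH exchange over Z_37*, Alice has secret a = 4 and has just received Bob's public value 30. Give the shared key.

33

Shared key K = 30^4 mod 37.
30^1 ≡ 30 (mod 37)
30^2 = (30^1)^2 ≡ 30^2 = 900 ≡ 12 (mod 37)
30^4 = (30^2)^2 ≡ 12^2 = 144 ≡ 33 (mod 37)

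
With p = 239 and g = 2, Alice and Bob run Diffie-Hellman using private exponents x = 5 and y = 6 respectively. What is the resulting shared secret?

147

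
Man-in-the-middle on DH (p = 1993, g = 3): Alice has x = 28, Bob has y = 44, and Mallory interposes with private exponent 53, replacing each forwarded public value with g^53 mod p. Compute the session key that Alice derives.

1915

Alice receives Mallory's public value M = 3^53 mod 1993 instead of the honest one.
3^1 ≡ 3 (mod 1993)
3^2 = (3^1)^2 ≡ 3^2 = 9 ≡ 9 (mod 1993)
3^4 = (3^2)^2 ≡ 9^2 = 81 ≡ 81 (mod 1993)
3^8 = (3^4)^2 ≡ 81^2 = 6561 ≡ 582 (mod 1993)
3^16 = (3^8)^2 ≡ 582^2 = 338724 ≡ 1907 (mod 1993)
3^32 = (3^16)^2 ≡ 1907^2 = 3636649 ≡ 1417 (mod 1993)
3^53 = 3^32 · 3^16 · 3^4 · 3^1 ≡ 1417 · 1907 · 81 · 3 ≡ 1521 (mod 1993).
So M = 1521. Alice computes K = M^28 mod 1993.
1521^1 ≡ 1521 (mod 1993)
1521^2 = (1521^1)^2 ≡ 1521^2 = 2313441 ≡ 1561 (mod 1993)
1521^4 = (1521^2)^2 ≡ 1561^2 = 2436721 ≡ 1275 (mod 1993)
1521^8 = (1521^4)^2 ≡ 1275^2 = 1625625 ≡ 1330 (mod 1993)
1521^16 = (1521^8)^2 ≡ 1330^2 = 1768900 ≡ 1109 (mod 1993)
1521^28 = 1521^16 · 1521^8 · 1521^4 ≡ 1109 · 1330 · 1275 ≡ 1915 (mod 1993).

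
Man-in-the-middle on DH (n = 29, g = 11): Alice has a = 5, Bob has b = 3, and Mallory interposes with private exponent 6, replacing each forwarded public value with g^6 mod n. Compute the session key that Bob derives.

4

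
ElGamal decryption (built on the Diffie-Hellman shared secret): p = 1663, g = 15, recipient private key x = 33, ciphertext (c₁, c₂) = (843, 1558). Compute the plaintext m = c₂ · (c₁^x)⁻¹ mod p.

Shared mask s = c₁^x mod p = 843^33 mod 1663.
843^1 ≡ 843 (mod 1663)
843^2 = (843^1)^2 ≡ 843^2 = 710649 ≡ 548 (mod 1663)
843^4 = (843^2)^2 ≡ 548^2 = 300304 ≡ 964 (mod 1663)
843^8 = (843^4)^2 ≡ 964^2 = 929296 ≡ 1342 (mod 1663)
843^16 = (843^8)^2 ≡ 1342^2 = 1800964 ≡ 1598 (mod 1663)
843^32 = (843^16)^2 ≡ 1598^2 = 2553604 ≡ 899 (mod 1663)
843^33 = 843^32 · 843^1 ≡ 899 · 843 ≡ 1192 (mod 1663).
So s = 1192; s⁻¹ ≡ 459 (mod 1663).
m = c₂ · s⁻¹ mod 1663 = 1558 · 459 mod 1663 = 32.

32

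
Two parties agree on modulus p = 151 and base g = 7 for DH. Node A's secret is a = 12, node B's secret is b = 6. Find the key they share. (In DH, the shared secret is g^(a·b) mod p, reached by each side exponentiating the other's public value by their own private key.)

Node B sends B = g^b mod p = 7^6 mod 151.
7^1 ≡ 7 (mod 151)
7^2 = (7^1)^2 ≡ 7^2 = 49 ≡ 49 (mod 151)
7^4 = (7^2)^2 ≡ 49^2 = 2401 ≡ 136 (mod 151)
7^6 = 7^4 · 7^2 ≡ 136 · 49 ≡ 20 (mod 151).
So B = 20. Node A then computes K = B^a mod p = 20^12 mod 151.
20^1 ≡ 20 (mod 151)
20^2 = (20^1)^2 ≡ 20^2 = 400 ≡ 98 (mod 151)
20^4 = (20^2)^2 ≡ 98^2 = 9604 ≡ 91 (mod 151)
20^8 = (20^4)^2 ≡ 91^2 = 8281 ≡ 127 (mod 151)
20^12 = 20^8 · 20^4 ≡ 127 · 91 ≡ 81 (mod 151).

81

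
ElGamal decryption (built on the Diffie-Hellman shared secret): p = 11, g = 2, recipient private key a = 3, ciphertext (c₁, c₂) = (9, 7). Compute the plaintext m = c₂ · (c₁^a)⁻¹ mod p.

6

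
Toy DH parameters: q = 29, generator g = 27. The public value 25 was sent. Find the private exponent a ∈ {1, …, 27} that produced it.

16

Try successive powers of 27 modulo 29:
27^1 ≡ 27
27^2 ≡ 4
27^3 ≡ 21
27^4 ≡ 16
27^5 ≡ 26
27^6 ≡ 6
27^7 ≡ 17
27^8 ≡ 24
27^9 ≡ 10
27^10 ≡ 9
27^11 ≡ 11
27^12 ≡ 7
27^13 ≡ 15
27^14 ≡ 28
27^15 ≡ 2
27^16 ≡ 25
Found: a = 16.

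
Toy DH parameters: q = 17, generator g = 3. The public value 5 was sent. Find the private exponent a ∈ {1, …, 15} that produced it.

Try successive powers of 3 modulo 17:
3^1 ≡ 3
3^2 ≡ 9
3^3 ≡ 10
3^4 ≡ 13
3^5 ≡ 5
Found: a = 5.

5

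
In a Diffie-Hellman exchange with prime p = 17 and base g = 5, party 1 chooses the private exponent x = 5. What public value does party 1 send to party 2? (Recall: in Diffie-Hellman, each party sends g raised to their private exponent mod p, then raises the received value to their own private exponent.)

Public value = 5^5 mod 17.
5^1 ≡ 5 (mod 17)
5^2 = (5^1)^2 ≡ 5^2 = 25 ≡ 8 (mod 17)
5^4 = (5^2)^2 ≡ 8^2 = 64 ≡ 13 (mod 17)
5^5 = 5^4 · 5^1 ≡ 13 · 5 ≡ 14 (mod 17).

14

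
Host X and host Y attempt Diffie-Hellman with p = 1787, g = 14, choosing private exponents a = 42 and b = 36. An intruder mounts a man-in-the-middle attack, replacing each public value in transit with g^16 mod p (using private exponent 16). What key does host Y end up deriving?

26

Host Y receives an intruder's public value M = 14^16 mod 1787 instead of the honest one.
14^1 ≡ 14 (mod 1787)
14^2 = (14^1)^2 ≡ 14^2 = 196 ≡ 196 (mod 1787)
14^4 = (14^2)^2 ≡ 196^2 = 38416 ≡ 889 (mod 1787)
14^8 = (14^4)^2 ≡ 889^2 = 790321 ≡ 467 (mod 1787)
14^16 = (14^8)^2 ≡ 467^2 = 218089 ≡ 75 (mod 1787)
So M = 75. Host Y computes K = M^36 mod 1787.
75^1 ≡ 75 (mod 1787)
75^2 = (75^1)^2 ≡ 75^2 = 5625 ≡ 264 (mod 1787)
75^4 = (75^2)^2 ≡ 264^2 = 69696 ≡ 3 (mod 1787)
75^8 = (75^4)^2 ≡ 3^2 = 9 ≡ 9 (mod 1787)
75^16 = (75^8)^2 ≡ 9^2 = 81 ≡ 81 (mod 1787)
75^32 = (75^16)^2 ≡ 81^2 = 6561 ≡ 1200 (mod 1787)
75^36 = 75^32 · 75^4 ≡ 1200 · 3 ≡ 26 (mod 1787).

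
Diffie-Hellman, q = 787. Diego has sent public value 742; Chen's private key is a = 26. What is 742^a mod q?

158

Shared key K = 742^26 mod 787.
742^1 ≡ 742 (mod 787)
742^2 = (742^1)^2 ≡ 742^2 = 550564 ≡ 451 (mod 787)
742^4 = (742^2)^2 ≡ 451^2 = 203401 ≡ 355 (mod 787)
742^8 = (742^4)^2 ≡ 355^2 = 126025 ≡ 105 (mod 787)
742^16 = (742^8)^2 ≡ 105^2 = 11025 ≡ 7 (mod 787)
742^26 = 742^16 · 742^8 · 742^2 ≡ 7 · 105 · 451 ≡ 158 (mod 787).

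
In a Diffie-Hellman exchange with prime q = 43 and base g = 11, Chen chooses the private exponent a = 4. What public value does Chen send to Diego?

21

Public value = 11^4 (mod 43).
11^1 ≡ 11 (mod 43)
11^2 = (11^1)^2 ≡ 11^2 = 121 ≡ 35 (mod 43)
11^4 = (11^2)^2 ≡ 35^2 = 1225 ≡ 21 (mod 43)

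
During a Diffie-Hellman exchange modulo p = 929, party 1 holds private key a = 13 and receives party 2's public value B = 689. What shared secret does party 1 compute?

Shared key K = 689^13 mod 929.
689^1 ≡ 689 (mod 929)
689^2 = (689^1)^2 ≡ 689^2 = 474721 ≡ 2 (mod 929)
689^4 = (689^2)^2 ≡ 2^2 = 4 ≡ 4 (mod 929)
689^8 = (689^4)^2 ≡ 4^2 = 16 ≡ 16 (mod 929)
689^13 = 689^8 · 689^4 · 689^1 ≡ 16 · 4 · 689 ≡ 433 (mod 929).

433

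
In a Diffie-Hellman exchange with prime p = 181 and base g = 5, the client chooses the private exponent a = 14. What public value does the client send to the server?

145

Public value = 5^14 (mod 181).
5^1 ≡ 5 (mod 181)
5^2 = (5^1)^2 ≡ 5^2 = 25 ≡ 25 (mod 181)
5^4 = (5^2)^2 ≡ 25^2 = 625 ≡ 82 (mod 181)
5^8 = (5^4)^2 ≡ 82^2 = 6724 ≡ 27 (mod 181)
5^14 = 5^8 · 5^4 · 5^2 ≡ 27 · 82 · 25 ≡ 145 (mod 181).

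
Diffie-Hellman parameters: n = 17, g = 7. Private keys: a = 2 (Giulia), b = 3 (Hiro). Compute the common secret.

Hiro sends B = g^b mod n = 7^3 mod 17.
7^1 ≡ 7 (mod 17)
7^2 = (7^1)^2 ≡ 7^2 = 49 ≡ 15 (mod 17)
7^3 = 7^2 · 7^1 ≡ 15 · 7 ≡ 3 (mod 17).
So B = 3. Giulia then computes K = B^a mod n = 3^2 mod 17.
3^1 ≡ 3 (mod 17)
3^2 = (3^1)^2 ≡ 3^2 = 9 ≡ 9 (mod 17)

9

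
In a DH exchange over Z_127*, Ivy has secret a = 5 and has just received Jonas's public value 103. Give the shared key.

22

Shared key K = 103^5 mod 127.
103^1 ≡ 103 (mod 127)
103^2 = (103^1)^2 ≡ 103^2 = 10609 ≡ 68 (mod 127)
103^4 = (103^2)^2 ≡ 68^2 = 4624 ≡ 52 (mod 127)
103^5 = 103^4 · 103^1 ≡ 52 · 103 ≡ 22 (mod 127).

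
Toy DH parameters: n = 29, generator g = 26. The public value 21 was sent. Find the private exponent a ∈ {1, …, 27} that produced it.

23

Try successive powers of 26 modulo 29:
26^1 ≡ 26
26^2 ≡ 9
26^3 ≡ 2
26^4 ≡ 23
26^5 ≡ 18
26^6 ≡ 4
26^7 ≡ 17
26^8 ≡ 7
26^9 ≡ 8
26^10 ≡ 5
26^11 ≡ 14
26^12 ≡ 16
26^13 ≡ 10
26^14 ≡ 28
26^15 ≡ 3
26^16 ≡ 20
26^17 ≡ 27
26^18 ≡ 6
26^19 ≡ 11
26^20 ≡ 25
26^21 ≡ 12
26^22 ≡ 22
26^23 ≡ 21
Found: a = 23.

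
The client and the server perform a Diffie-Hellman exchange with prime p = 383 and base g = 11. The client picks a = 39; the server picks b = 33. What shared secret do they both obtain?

The client sends A = g^a mod p = 11^39 mod 383.
11^1 ≡ 11 (mod 383)
11^2 = (11^1)^2 ≡ 11^2 = 121 ≡ 121 (mod 383)
11^4 = (11^2)^2 ≡ 121^2 = 14641 ≡ 87 (mod 383)
11^8 = (11^4)^2 ≡ 87^2 = 7569 ≡ 292 (mod 383)
11^16 = (11^8)^2 ≡ 292^2 = 85264 ≡ 238 (mod 383)
11^32 = (11^16)^2 ≡ 238^2 = 56644 ≡ 343 (mod 383)
11^39 = 11^32 · 11^4 · 11^2 · 11^1 ≡ 343 · 87 · 121 · 11 ≡ 122 (mod 383).
So A = 122. The server then computes K = A^b mod p = 122^33 mod 383.
122^1 ≡ 122 (mod 383)
122^2 = (122^1)^2 ≡ 122^2 = 14884 ≡ 330 (mod 383)
122^4 = (122^2)^2 ≡ 330^2 = 108900 ≡ 128 (mod 383)
122^8 = (122^4)^2 ≡ 128^2 = 16384 ≡ 298 (mod 383)
122^16 = (122^8)^2 ≡ 298^2 = 88804 ≡ 331 (mod 383)
122^32 = (122^16)^2 ≡ 331^2 = 109561 ≡ 23 (mod 383)
122^33 = 122^32 · 122^1 ≡ 23 · 122 ≡ 125 (mod 383).

125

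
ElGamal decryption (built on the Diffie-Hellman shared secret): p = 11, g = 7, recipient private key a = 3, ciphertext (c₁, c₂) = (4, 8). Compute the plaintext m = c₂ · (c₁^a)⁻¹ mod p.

Shared mask s = c₁^a mod p = 4^3 mod 11.
4^1 ≡ 4 (mod 11)
4^2 = (4^1)^2 ≡ 4^2 = 16 ≡ 5 (mod 11)
4^3 = 4^2 · 4^1 ≡ 5 · 4 ≡ 9 (mod 11).
So s = 9; s⁻¹ ≡ 5 (mod 11).
m = c₂ · s⁻¹ mod 11 = 8 · 5 mod 11 = 7.

7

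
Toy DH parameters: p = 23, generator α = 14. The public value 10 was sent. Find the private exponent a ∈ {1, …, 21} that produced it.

19

Try successive powers of 14 modulo 23:
14^1 ≡ 14
14^2 ≡ 12
14^3 ≡ 7
14^4 ≡ 6
14^5 ≡ 15
14^6 ≡ 3
14^7 ≡ 19
14^8 ≡ 13
14^9 ≡ 21
14^10 ≡ 18
14^11 ≡ 22
14^12 ≡ 9
14^13 ≡ 11
14^14 ≡ 16
14^15 ≡ 17
14^16 ≡ 8
14^17 ≡ 20
14^18 ≡ 4
14^19 ≡ 10
Found: a = 19.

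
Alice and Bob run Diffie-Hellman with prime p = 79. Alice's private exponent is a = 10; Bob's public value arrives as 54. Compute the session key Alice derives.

20

Shared key K = 54^10 mod 79.
54^1 ≡ 54 (mod 79)
54^2 = (54^1)^2 ≡ 54^2 = 2916 ≡ 72 (mod 79)
54^4 = (54^2)^2 ≡ 72^2 = 5184 ≡ 49 (mod 79)
54^8 = (54^4)^2 ≡ 49^2 = 2401 ≡ 31 (mod 79)
54^10 = 54^8 · 54^2 ≡ 31 · 72 ≡ 20 (mod 79).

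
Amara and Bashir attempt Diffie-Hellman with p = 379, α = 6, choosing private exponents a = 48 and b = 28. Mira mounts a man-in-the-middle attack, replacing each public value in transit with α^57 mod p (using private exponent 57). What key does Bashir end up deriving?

51

Bashir receives Mira's public value M = 6^57 mod 379 instead of the honest one.
6^1 ≡ 6 (mod 379)
6^2 = (6^1)^2 ≡ 6^2 = 36 ≡ 36 (mod 379)
6^4 = (6^2)^2 ≡ 36^2 = 1296 ≡ 159 (mod 379)
6^8 = (6^4)^2 ≡ 159^2 = 25281 ≡ 267 (mod 379)
6^16 = (6^8)^2 ≡ 267^2 = 71289 ≡ 37 (mod 379)
6^32 = (6^16)^2 ≡ 37^2 = 1369 ≡ 232 (mod 379)
6^57 = 6^32 · 6^16 · 6^8 · 6^1 ≡ 232 · 37 · 267 · 6 ≡ 311 (mod 379).
So M = 311. Bashir computes K = M^28 mod 379.
311^1 ≡ 311 (mod 379)
311^2 = (311^1)^2 ≡ 311^2 = 96721 ≡ 76 (mod 379)
311^4 = (311^2)^2 ≡ 76^2 = 5776 ≡ 91 (mod 379)
311^8 = (311^4)^2 ≡ 91^2 = 8281 ≡ 322 (mod 379)
311^16 = (311^8)^2 ≡ 322^2 = 103684 ≡ 217 (mod 379)
311^28 = 311^16 · 311^8 · 311^4 ≡ 217 · 322 · 91 ≡ 51 (mod 379).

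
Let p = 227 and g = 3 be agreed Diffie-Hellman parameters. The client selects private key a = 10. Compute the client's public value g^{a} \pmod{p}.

29

Public value = 3^{10} \pmod{227}.
3^1 ≡ 3 (mod 227)
3^2 = (3^1)^2 ≡ 3^2 = 9 ≡ 9 (mod 227)
3^4 = (3^2)^2 ≡ 9^2 = 81 ≡ 81 (mod 227)
3^8 = (3^4)^2 ≡ 81^2 = 6561 ≡ 205 (mod 227)
3^10 = 3^8 · 3^2 ≡ 205 · 9 ≡ 29 (mod 227).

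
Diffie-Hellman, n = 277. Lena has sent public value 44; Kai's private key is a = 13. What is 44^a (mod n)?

Shared key K = 44^13 mod 277.
44^1 ≡ 44 (mod 277)
44^2 = (44^1)^2 ≡ 44^2 = 1936 ≡ 274 (mod 277)
44^4 = (44^2)^2 ≡ 274^2 = 75076 ≡ 9 (mod 277)
44^8 = (44^4)^2 ≡ 9^2 = 81 ≡ 81 (mod 277)
44^13 = 44^8 · 44^4 · 44^1 ≡ 81 · 9 · 44 ≡ 221 (mod 277).

221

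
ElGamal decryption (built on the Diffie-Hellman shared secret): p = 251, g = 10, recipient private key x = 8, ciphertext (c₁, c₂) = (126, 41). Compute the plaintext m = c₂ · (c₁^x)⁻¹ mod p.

205

Shared mask s = c₁^x mod p = 126^8 mod 251.
126^1 ≡ 126 (mod 251)
126^2 = (126^1)^2 ≡ 126^2 = 15876 ≡ 63 (mod 251)
126^4 = (126^2)^2 ≡ 63^2 = 3969 ≡ 204 (mod 251)
126^8 = (126^4)^2 ≡ 204^2 = 41616 ≡ 201 (mod 251)
So s = 201; s⁻¹ ≡ 5 (mod 251).
m = c₂ · s⁻¹ mod 251 = 41 · 5 mod 251 = 205.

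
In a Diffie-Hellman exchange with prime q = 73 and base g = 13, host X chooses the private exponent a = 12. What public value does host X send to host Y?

65

Public value = 13^12 mod 73.
13^1 ≡ 13 (mod 73)
13^2 = (13^1)^2 ≡ 13^2 = 169 ≡ 23 (mod 73)
13^4 = (13^2)^2 ≡ 23^2 = 529 ≡ 18 (mod 73)
13^8 = (13^4)^2 ≡ 18^2 = 324 ≡ 32 (mod 73)
13^12 = 13^8 · 13^4 ≡ 32 · 18 ≡ 65 (mod 73).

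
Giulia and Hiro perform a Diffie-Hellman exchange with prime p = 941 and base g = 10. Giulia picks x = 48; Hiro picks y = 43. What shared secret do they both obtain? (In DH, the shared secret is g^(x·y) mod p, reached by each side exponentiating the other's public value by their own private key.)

688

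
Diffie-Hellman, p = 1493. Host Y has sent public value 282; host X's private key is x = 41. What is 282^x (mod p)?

317

Shared key K = 282^41 mod 1493.
282^1 ≡ 282 (mod 1493)
282^2 = (282^1)^2 ≡ 282^2 = 79524 ≡ 395 (mod 1493)
282^4 = (282^2)^2 ≡ 395^2 = 156025 ≡ 753 (mod 1493)
282^8 = (282^4)^2 ≡ 753^2 = 567009 ≡ 1162 (mod 1493)
282^16 = (282^8)^2 ≡ 1162^2 = 1350244 ≡ 572 (mod 1493)
282^32 = (282^16)^2 ≡ 572^2 = 327184 ≡ 217 (mod 1493)
282^41 = 282^32 · 282^8 · 282^1 ≡ 217 · 1162 · 282 ≡ 317 (mod 1493).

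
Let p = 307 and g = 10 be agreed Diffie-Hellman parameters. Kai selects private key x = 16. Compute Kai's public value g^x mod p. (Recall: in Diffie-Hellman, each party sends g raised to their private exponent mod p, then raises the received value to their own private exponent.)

Public value = 10^16 mod 307.
10^1 ≡ 10 (mod 307)
10^2 = (10^1)^2 ≡ 10^2 = 100 ≡ 100 (mod 307)
10^4 = (10^2)^2 ≡ 100^2 = 10000 ≡ 176 (mod 307)
10^8 = (10^4)^2 ≡ 176^2 = 30976 ≡ 276 (mod 307)
10^16 = (10^8)^2 ≡ 276^2 = 76176 ≡ 40 (mod 307)

40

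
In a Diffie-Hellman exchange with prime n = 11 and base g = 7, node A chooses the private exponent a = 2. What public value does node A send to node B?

Public value = 7^2 mod 11.
7^1 ≡ 7 (mod 11)
7^2 = (7^1)^2 ≡ 7^2 = 49 ≡ 5 (mod 11)

5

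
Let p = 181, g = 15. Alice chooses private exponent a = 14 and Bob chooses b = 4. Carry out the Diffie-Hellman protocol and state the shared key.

70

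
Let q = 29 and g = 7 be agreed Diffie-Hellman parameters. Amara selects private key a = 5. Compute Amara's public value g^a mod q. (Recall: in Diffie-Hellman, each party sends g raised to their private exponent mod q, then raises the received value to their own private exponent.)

16

Public value = 7^5 mod 29.
7^1 ≡ 7 (mod 29)
7^2 = (7^1)^2 ≡ 7^2 = 49 ≡ 20 (mod 29)
7^4 = (7^2)^2 ≡ 20^2 = 400 ≡ 23 (mod 29)
7^5 = 7^4 · 7^1 ≡ 23 · 7 ≡ 16 (mod 29).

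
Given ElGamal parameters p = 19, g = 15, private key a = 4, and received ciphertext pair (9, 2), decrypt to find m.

13

Shared mask s = c₁^a mod p = 9^4 mod 19.
9^1 ≡ 9 (mod 19)
9^2 = (9^1)^2 ≡ 9^2 = 81 ≡ 5 (mod 19)
9^4 = (9^2)^2 ≡ 5^2 = 25 ≡ 6 (mod 19)
So s = 6; s⁻¹ ≡ 16 (mod 19).
m = c₂ · s⁻¹ mod 19 = 2 · 16 mod 19 = 13.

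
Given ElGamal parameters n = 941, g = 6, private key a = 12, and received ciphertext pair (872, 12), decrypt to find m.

Shared mask s = c₁^a mod n = 872^12 mod 941.
872^1 ≡ 872 (mod 941)
872^2 = (872^1)^2 ≡ 872^2 = 760384 ≡ 56 (mod 941)
872^4 = (872^2)^2 ≡ 56^2 = 3136 ≡ 313 (mod 941)
872^8 = (872^4)^2 ≡ 313^2 = 97969 ≡ 105 (mod 941)
872^12 = 872^8 · 872^4 ≡ 105 · 313 ≡ 871 (mod 941).
So s = 871; s⁻¹ ≡ 820 (mod 941).
m = c₂ · s⁻¹ mod 941 = 12 · 820 mod 941 = 430.

430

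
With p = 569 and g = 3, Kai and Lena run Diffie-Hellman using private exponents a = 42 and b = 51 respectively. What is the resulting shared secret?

139

Lena sends B = g^b mod p = 3^51 mod 569.
3^1 ≡ 3 (mod 569)
3^2 = (3^1)^2 ≡ 3^2 = 9 ≡ 9 (mod 569)
3^4 = (3^2)^2 ≡ 9^2 = 81 ≡ 81 (mod 569)
3^8 = (3^4)^2 ≡ 81^2 = 6561 ≡ 302 (mod 569)
3^16 = (3^8)^2 ≡ 302^2 = 91204 ≡ 164 (mod 569)
3^32 = (3^16)^2 ≡ 164^2 = 26896 ≡ 153 (mod 569)
3^51 = 3^32 · 3^16 · 3^2 · 3^1 ≡ 153 · 164 · 9 · 3 ≡ 374 (mod 569).
So B = 374. Kai then computes K = B^a mod p = 374^42 mod 569.
374^1 ≡ 374 (mod 569)
374^2 = (374^1)^2 ≡ 374^2 = 139876 ≡ 471 (mod 569)
374^4 = (374^2)^2 ≡ 471^2 = 221841 ≡ 500 (mod 569)
374^8 = (374^4)^2 ≡ 500^2 = 250000 ≡ 209 (mod 569)
374^16 = (374^8)^2 ≡ 209^2 = 43681 ≡ 437 (mod 569)
374^32 = (374^16)^2 ≡ 437^2 = 190969 ≡ 354 (mod 569)
374^42 = 374^32 · 374^8 · 374^2 ≡ 354 · 209 · 471 ≡ 139 (mod 569).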